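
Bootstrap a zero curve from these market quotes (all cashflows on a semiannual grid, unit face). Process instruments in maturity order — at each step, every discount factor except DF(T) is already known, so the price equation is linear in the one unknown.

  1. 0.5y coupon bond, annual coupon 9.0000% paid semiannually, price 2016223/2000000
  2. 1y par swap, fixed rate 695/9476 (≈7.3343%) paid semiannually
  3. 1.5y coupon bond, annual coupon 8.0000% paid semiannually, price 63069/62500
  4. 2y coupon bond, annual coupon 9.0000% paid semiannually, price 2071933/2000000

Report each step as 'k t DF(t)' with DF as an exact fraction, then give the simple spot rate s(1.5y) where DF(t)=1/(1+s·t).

step 1 [0.5y] bond c/2=9/200: DF=(2016223/2000000 − 9/200·(0))/(1+9/200) = 9647/10000 ≈ 0.964700
step 2 [1y] swap r/2=695/18952: DF=(1 − 695/18952·(0.964700))/(1+695/18952) = 1861/2000 ≈ 0.930500
step 3 [1.5y] bond c/2=1/25: DF=(63069/62500 − 1/25·(0.964700+0.930500))/(1+1/25) = 4487/5000 ≈ 0.897400
step 4 [2y] bond c/2=9/200: DF=(2071933/2000000 − 9/200·(0.964700+0.930500+0.897400))/(1+9/200) = 8711/10000 ≈ 0.871100

1 1/2 9647/10000
2 1 1861/2000
3 3/2 4487/5000
4 2 8711/10000
s(1.5y) = (1/(4487/5000) − 1)/(3/2) = 342/4487 ≈ 7.6220%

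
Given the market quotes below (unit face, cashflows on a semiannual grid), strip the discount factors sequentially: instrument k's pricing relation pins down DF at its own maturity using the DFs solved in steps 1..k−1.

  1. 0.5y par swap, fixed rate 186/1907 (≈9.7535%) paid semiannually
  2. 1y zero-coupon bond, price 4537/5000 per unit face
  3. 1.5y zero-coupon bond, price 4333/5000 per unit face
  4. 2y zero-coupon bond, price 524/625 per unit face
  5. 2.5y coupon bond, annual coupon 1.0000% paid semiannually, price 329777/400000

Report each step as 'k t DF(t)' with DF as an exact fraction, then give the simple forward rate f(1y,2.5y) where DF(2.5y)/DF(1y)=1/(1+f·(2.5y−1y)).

step 1 [0.5y] swap r/2=93/1907: DF=(1 − 93/1907·(0))/(1+93/1907) = 1907/2000 ≈ 0.953500
step 2 [1y] zero: DF = P = 4537/5000 ≈ 0.907400
step 3 [1.5y] zero: DF = P = 4333/5000 ≈ 0.866600
step 4 [2y] zero: DF = P = 524/625 ≈ 0.838400
step 5 [2.5y] bond c/2=1/200: DF=(329777/400000 − 1/200·(0.953500+0.907400+0.866600+0.838400))/(1+1/200) = 4013/5000 ≈ 0.802600

1 1/2 1907/2000
2 1 4537/5000
3 3/2 4333/5000
4 2 524/625
5 5/2 4013/5000
f(1y,2.5y) = ((4537/5000)/(4013/5000) − 1)/(3/2) = 1048/12039 ≈ 8.7050%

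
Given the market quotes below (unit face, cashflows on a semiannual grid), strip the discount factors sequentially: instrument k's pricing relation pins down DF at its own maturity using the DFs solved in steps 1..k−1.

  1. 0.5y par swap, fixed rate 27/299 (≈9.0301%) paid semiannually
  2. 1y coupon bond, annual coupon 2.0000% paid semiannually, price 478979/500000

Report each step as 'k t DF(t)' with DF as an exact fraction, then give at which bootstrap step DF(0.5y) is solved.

step 1 [0.5y] swap r/2=27/598: DF=(1 − 27/598·(0))/(1+27/598) = 598/625 ≈ 0.956800
step 2 [1y] bond c/2=1/100: DF=(478979/500000 − 1/100·(0.956800))/(1+1/100) = 939/1000 ≈ 0.939000

1 1/2 598/625
2 1 939/1000
DF(0.5y) is solved at step 1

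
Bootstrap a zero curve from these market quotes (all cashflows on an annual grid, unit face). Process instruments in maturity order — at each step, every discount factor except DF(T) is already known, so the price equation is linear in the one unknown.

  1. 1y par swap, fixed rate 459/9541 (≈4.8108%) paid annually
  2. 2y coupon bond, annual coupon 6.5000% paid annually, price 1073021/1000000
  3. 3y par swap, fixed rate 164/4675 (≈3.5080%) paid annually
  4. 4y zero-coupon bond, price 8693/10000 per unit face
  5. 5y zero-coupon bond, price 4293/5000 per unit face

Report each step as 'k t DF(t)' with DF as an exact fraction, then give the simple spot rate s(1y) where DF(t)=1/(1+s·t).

step 1 [1y] swap r/1=459/9541: DF=(1 − 459/9541·(0))/(1+459/9541) = 9541/10000 ≈ 0.954100
step 2 [2y] bond c/1=13/200: DF=(1073021/1000000 − 13/200·(0.954100))/(1+13/200) = 9493/10000 ≈ 0.949300
step 3 [3y] swap r/1=164/4675: DF=(1 − 164/4675·(0.954100+0.949300))/(1+164/4675) = 1127/1250 ≈ 0.901600
step 4 [4y] zero: DF = P = 8693/10000 ≈ 0.869300
step 5 [5y] zero: DF = P = 4293/5000 ≈ 0.858600

1 1 9541/10000
2 2 9493/10000
3 3 1127/1250
4 4 8693/10000
5 5 4293/5000
s(1y) = (1/(9541/10000) − 1)/(1) = 459/9541 ≈ 4.8108%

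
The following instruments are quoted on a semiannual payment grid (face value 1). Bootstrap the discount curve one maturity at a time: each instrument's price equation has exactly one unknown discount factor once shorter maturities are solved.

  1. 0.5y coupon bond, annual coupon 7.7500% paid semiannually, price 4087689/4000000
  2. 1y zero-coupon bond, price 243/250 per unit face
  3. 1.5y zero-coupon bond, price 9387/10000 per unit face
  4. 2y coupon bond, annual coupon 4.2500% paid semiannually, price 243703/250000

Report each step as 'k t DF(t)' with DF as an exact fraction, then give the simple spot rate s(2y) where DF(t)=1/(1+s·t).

step 1 [0.5y] bond c/2=31/800: DF=(4087689/4000000 − 31/800·(0))/(1+31/800) = 4919/5000 ≈ 0.983800
step 2 [1y] zero: DF = P = 243/250 ≈ 0.972000
step 3 [1.5y] zero: DF = P = 9387/10000 ≈ 0.938700
step 4 [2y] bond c/2=17/800: DF=(243703/250000 − 17/800·(0.983800+0.972000+0.938700))/(1+17/800) = 8943/10000 ≈ 0.894300

1 1/2 4919/5000
2 1 243/250
3 3/2 9387/10000
4 2 8943/10000
s(2y) = (1/(8943/10000) − 1)/(2) = 1057/17886 ≈ 5.9097%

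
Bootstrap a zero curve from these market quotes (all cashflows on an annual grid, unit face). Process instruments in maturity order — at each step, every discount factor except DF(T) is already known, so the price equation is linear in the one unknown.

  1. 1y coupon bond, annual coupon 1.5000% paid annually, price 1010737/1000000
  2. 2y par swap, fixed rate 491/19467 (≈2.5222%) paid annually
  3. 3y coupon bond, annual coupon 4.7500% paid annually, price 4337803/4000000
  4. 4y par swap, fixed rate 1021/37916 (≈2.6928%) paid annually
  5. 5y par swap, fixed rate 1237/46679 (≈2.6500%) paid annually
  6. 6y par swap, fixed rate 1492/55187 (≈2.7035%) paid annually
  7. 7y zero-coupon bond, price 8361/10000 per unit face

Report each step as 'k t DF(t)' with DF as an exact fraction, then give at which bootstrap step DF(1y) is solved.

step 1 [1y] bond c/1=3/200: DF=(1010737/1000000 − 3/200·(0))/(1+3/200) = 4979/5000 ≈ 0.995800
step 2 [2y] swap r/1=491/19467: DF=(1 − 491/19467·(0.995800))/(1+491/19467) = 9509/10000 ≈ 0.950900
step 3 [3y] bond c/1=19/400: DF=(4337803/4000000 − 19/400·(0.995800+0.950900))/(1+19/400) = 947/1000 ≈ 0.947000
step 4 [4y] swap r/1=1021/37916: DF=(1 − 1021/37916·(0.995800+0.950900+0.947000))/(1+1021/37916) = 8979/10000 ≈ 0.897900
step 5 [5y] swap r/1=1237/46679: DF=(1 − 1237/46679·(0.995800+0.950900+0.947000+0.897900))/(1+1237/46679) = 8763/10000 ≈ 0.876300
step 6 [6y] swap r/1=1492/55187: DF=(1 − 1492/55187·(0.995800+0.950900+0.947000+0.897900+0.876300))/(1+1492/55187) = 2127/2500 ≈ 0.850800
step 7 [7y] zero: DF = P = 8361/10000 ≈ 0.836100

1 1 4979/5000
2 2 9509/10000
3 3 947/1000
4 4 8979/10000
5 5 8763/10000
6 6 2127/2500
7 7 8361/10000
DF(1y) is solved at step 1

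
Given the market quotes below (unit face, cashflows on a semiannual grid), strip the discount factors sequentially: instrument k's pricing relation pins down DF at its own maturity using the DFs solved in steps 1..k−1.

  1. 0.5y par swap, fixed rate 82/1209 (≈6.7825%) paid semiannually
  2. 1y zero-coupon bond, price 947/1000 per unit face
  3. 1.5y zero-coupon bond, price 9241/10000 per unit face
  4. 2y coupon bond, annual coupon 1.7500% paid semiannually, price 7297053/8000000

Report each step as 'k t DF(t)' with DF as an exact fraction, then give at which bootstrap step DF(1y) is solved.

step 1 [0.5y] swap r/2=41/1209: DF=(1 − 41/1209·(0))/(1+41/1209) = 1209/1250 ≈ 0.967200
step 2 [1y] zero: DF = P = 947/1000 ≈ 0.947000
step 3 [1.5y] zero: DF = P = 9241/10000 ≈ 0.924100
step 4 [2y] bond c/2=7/800: DF=(7297053/8000000 − 7/800·(0.967200+0.947000+0.924100))/(1+7/800) = 2199/2500 ≈ 0.879600

1 1/2 1209/1250
2 1 947/1000
3 3/2 9241/10000
4 2 2199/2500
DF(1y) is solved at step 2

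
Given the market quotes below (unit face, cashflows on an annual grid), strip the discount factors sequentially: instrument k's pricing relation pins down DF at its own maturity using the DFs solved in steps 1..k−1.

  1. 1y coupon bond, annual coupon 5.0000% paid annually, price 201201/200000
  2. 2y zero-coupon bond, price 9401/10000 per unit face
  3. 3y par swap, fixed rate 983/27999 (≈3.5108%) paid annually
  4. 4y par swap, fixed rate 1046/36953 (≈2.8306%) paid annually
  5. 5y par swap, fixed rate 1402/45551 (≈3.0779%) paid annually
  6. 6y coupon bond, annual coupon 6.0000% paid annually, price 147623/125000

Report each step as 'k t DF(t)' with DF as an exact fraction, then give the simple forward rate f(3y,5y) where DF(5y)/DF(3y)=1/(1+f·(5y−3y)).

1 1 9581/10000
2 2 9401/10000
3 3 9017/10000
4 4 4477/5000
5 5 4299/5000
6 6 8563/10000
f(3y,5y) = ((9017/10000)/(4299/5000) − 1)/(2) = 419/17196 ≈ 2.4366%

step 1 [1y] bond c/1=1/20: DF=(201201/200000 − 1/20·(0))/(1+1/20) = 9581/10000 ≈ 0.958100
step 2 [2y] zero: DF = P = 9401/10000 ≈ 0.940100
step 3 [3y] swap r/1=983/27999: DF=(1 − 983/27999·(0.958100+0.940100))/(1+983/27999) = 9017/10000 ≈ 0.901700
step 4 [4y] swap r/1=1046/36953: DF=(1 − 1046/36953·(0.958100+0.940100+0.901700))/(1+1046/36953) = 4477/5000 ≈ 0.895400
step 5 [5y] swap r/1=1402/45551: DF=(1 − 1402/45551·(0.958100+0.940100+0.901700+0.895400))/(1+1402/45551) = 4299/5000 ≈ 0.859800
step 6 [6y] bond c/1=3/50: DF=(147623/125000 − 3/50·(0.958100+0.940100+0.901700+0.895400+0.859800))/(1+3/50) = 8563/10000 ≈ 0.856300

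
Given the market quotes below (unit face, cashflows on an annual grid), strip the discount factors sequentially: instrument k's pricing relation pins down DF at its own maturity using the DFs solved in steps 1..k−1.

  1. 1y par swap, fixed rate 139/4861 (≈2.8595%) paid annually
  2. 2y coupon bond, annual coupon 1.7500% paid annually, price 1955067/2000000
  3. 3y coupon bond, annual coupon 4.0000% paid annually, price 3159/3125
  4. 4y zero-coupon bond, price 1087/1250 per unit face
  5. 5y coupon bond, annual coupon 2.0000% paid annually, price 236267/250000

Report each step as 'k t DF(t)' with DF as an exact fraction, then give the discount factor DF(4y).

step 1 [1y] swap r/1=139/4861: DF=(1 − 139/4861·(0))/(1+139/4861) = 4861/5000 ≈ 0.972200
step 2 [2y] bond c/1=7/400: DF=(1955067/2000000 − 7/400·(0.972200))/(1+7/400) = 118/125 ≈ 0.944000
step 3 [3y] bond c/1=1/25: DF=(3159/3125 − 1/25·(0.972200+0.944000))/(1+1/25) = 8983/10000 ≈ 0.898300
step 4 [4y] zero: DF = P = 1087/1250 ≈ 0.869600
step 5 [5y] bond c/1=1/50: DF=(236267/250000 − 1/50·(0.972200+0.944000+0.898300+0.869600))/(1+1/50) = 8543/10000 ≈ 0.854300

1 1 4861/5000
2 2 118/125
3 3 8983/10000
4 4 1087/1250
5 5 8543/10000
DF(4y) = 1087/1250 ≈ 0.869600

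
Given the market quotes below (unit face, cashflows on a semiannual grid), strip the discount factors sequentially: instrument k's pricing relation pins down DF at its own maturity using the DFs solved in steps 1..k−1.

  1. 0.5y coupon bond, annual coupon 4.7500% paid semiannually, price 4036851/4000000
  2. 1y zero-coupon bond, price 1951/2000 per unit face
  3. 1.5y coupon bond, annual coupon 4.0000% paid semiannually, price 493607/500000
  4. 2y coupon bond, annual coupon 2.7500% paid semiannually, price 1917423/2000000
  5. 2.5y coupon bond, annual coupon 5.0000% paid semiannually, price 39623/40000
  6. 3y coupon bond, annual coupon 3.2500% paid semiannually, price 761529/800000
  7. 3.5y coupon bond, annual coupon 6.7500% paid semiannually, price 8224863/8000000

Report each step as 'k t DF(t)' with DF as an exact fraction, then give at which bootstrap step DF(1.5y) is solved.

1 1/2 4929/5000
2 1 1951/2000
3 3/2 4647/5000
4 2 1813/2000
5 5/2 4369/5000
6 3 431/500
7 7/2 8139/10000
DF(1.5y) is solved at step 3

step 1 [0.5y] bond c/2=19/800: DF=(4036851/4000000 − 19/800·(0))/(1+19/800) = 4929/5000 ≈ 0.985800
step 2 [1y] zero: DF = P = 1951/2000 ≈ 0.975500
step 3 [1.5y] bond c/2=1/50: DF=(493607/500000 − 1/50·(0.985800+0.975500))/(1+1/50) = 4647/5000 ≈ 0.929400
step 4 [2y] bond c/2=11/800: DF=(1917423/2000000 − 11/800·(0.985800+0.975500+0.929400))/(1+11/800) = 1813/2000 ≈ 0.906500
step 5 [2.5y] bond c/2=1/40: DF=(39623/40000 − 1/40·(0.985800+0.975500+0.929400+0.906500))/(1+1/40) = 4369/5000 ≈ 0.873800
step 6 [3y] bond c/2=13/800: DF=(761529/800000 − 13/800·(0.985800+0.975500+0.929400+0.906500+0.873800))/(1+13/800) = 431/500 ≈ 0.862000
step 7 [3.5y] bond c/2=27/800: DF=(8224863/8000000 − 27/800·(0.985800+0.975500+0.929400+0.906500+0.873800+0.862000))/(1+27/800) = 8139/10000 ≈ 0.813900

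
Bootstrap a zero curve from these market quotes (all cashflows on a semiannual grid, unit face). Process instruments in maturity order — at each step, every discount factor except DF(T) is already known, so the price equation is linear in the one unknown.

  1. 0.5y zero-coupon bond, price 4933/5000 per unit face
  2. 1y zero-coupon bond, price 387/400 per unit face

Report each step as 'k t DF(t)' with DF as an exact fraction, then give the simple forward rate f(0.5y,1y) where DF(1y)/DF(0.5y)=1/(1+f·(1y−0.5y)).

1 1/2 4933/5000
2 1 387/400
f(0.5y,1y) = ((4933/5000)/(387/400) − 1)/(1/2) = 382/9675 ≈ 3.9483%

step 1 [0.5y] zero: DF = P = 4933/5000 ≈ 0.986600
step 2 [1y] zero: DF = P = 387/400 ≈ 0.967500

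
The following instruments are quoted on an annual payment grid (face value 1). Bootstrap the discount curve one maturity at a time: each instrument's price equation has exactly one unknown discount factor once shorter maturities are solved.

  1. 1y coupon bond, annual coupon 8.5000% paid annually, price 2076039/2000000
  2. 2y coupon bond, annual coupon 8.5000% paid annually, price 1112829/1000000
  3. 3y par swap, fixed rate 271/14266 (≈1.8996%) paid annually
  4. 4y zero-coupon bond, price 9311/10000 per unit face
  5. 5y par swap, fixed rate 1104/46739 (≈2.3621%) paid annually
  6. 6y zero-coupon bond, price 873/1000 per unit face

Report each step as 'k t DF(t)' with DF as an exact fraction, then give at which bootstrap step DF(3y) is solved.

step 1 [1y] bond c/1=17/200: DF=(2076039/2000000 − 17/200·(0))/(1+17/200) = 9567/10000 ≈ 0.956700
step 2 [2y] bond c/1=17/200: DF=(1112829/1000000 − 17/200·(0.956700))/(1+17/200) = 9507/10000 ≈ 0.950700
step 3 [3y] swap r/1=271/14266: DF=(1 − 271/14266·(0.956700+0.950700))/(1+271/14266) = 4729/5000 ≈ 0.945800
step 4 [4y] zero: DF = P = 9311/10000 ≈ 0.931100
step 5 [5y] swap r/1=1104/46739: DF=(1 − 1104/46739·(0.956700+0.950700+0.945800+0.931100))/(1+1104/46739) = 556/625 ≈ 0.889600
step 6 [6y] zero: DF = P = 873/1000 ≈ 0.873000

1 1 9567/10000
2 2 9507/10000
3 3 4729/5000
4 4 9311/10000
5 5 556/625
6 6 873/1000
DF(3y) is solved at step 3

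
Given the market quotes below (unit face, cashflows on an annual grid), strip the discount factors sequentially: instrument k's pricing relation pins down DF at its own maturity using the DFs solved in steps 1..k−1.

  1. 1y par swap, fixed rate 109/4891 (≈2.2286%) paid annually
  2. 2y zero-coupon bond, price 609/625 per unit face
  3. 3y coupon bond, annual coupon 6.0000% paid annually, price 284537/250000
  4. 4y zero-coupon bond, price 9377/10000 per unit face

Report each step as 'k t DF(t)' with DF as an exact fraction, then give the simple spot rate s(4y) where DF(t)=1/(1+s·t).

step 1 [1y] swap r/1=109/4891: DF=(1 − 109/4891·(0))/(1+109/4891) = 4891/5000 ≈ 0.978200
step 2 [2y] zero: DF = P = 609/625 ≈ 0.974400
step 3 [3y] bond c/1=3/50: DF=(284537/250000 − 3/50·(0.978200+0.974400))/(1+3/50) = 602/625 ≈ 0.963200
step 4 [4y] zero: DF = P = 9377/10000 ≈ 0.937700

1 1 4891/5000
2 2 609/625
3 3 602/625
4 4 9377/10000
s(4y) = (1/(9377/10000) − 1)/(4) = 623/37508 ≈ 1.6610%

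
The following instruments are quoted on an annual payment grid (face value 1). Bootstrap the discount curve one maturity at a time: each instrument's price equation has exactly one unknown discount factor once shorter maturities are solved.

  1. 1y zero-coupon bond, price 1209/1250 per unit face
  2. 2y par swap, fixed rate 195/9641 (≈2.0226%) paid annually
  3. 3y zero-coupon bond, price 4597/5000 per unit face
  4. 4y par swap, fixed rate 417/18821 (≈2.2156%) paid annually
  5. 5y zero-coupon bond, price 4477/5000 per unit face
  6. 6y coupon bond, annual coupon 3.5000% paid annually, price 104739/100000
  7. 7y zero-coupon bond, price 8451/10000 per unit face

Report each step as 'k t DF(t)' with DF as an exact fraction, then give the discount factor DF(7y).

step 1 [1y] zero: DF = P = 1209/1250 ≈ 0.967200
step 2 [2y] swap r/1=195/9641: DF=(1 − 195/9641·(0.967200))/(1+195/9641) = 961/1000 ≈ 0.961000
step 3 [3y] zero: DF = P = 4597/5000 ≈ 0.919400
step 4 [4y] swap r/1=417/18821: DF=(1 − 417/18821·(0.967200+0.961000+0.919400))/(1+417/18821) = 4583/5000 ≈ 0.916600
step 5 [5y] zero: DF = P = 4477/5000 ≈ 0.895400
step 6 [6y] bond c/1=7/200: DF=(104739/100000 − 7/200·(0.967200+0.961000+0.919400+0.916600+0.895400))/(1+7/200) = 534/625 ≈ 0.854400
step 7 [7y] zero: DF = P = 8451/10000 ≈ 0.845100

1 1 1209/1250
2 2 961/1000
3 3 4597/5000
4 4 4583/5000
5 5 4477/5000
6 6 534/625
7 7 8451/10000
DF(7y) = 8451/10000 ≈ 0.845100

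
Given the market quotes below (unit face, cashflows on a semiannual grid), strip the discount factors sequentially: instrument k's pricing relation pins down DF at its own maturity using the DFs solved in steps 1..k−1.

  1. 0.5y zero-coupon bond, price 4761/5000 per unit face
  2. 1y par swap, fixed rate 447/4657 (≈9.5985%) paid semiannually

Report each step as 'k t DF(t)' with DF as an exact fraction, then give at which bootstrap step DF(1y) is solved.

step 1 [0.5y] zero: DF = P = 4761/5000 ≈ 0.952200
step 2 [1y] swap r/2=447/9314: DF=(1 − 447/9314·(0.952200))/(1+447/9314) = 4553/5000 ≈ 0.910600

1 1/2 4761/5000
2 1 4553/5000
DF(1y) is solved at step 2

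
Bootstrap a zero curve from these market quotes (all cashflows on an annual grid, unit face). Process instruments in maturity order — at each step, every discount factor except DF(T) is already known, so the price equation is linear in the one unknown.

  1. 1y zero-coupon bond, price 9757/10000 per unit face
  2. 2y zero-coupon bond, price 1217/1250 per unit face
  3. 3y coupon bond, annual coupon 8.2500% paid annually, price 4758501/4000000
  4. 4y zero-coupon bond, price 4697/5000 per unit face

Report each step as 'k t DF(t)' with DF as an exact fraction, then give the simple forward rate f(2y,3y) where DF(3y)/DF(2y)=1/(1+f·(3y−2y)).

1 1 9757/10000
2 2 1217/1250
3 3 594/625
4 4 4697/5000
f(2y,3y) = ((1217/1250)/(594/625) − 1)/(1) = 29/1188 ≈ 2.4411%

step 1 [1y] zero: DF = P = 9757/10000 ≈ 0.975700
step 2 [2y] zero: DF = P = 1217/1250 ≈ 0.973600
step 3 [3y] bond c/1=33/400: DF=(4758501/4000000 − 33/400·(0.975700+0.973600))/(1+33/400) = 594/625 ≈ 0.950400
step 4 [4y] zero: DF = P = 4697/5000 ≈ 0.939400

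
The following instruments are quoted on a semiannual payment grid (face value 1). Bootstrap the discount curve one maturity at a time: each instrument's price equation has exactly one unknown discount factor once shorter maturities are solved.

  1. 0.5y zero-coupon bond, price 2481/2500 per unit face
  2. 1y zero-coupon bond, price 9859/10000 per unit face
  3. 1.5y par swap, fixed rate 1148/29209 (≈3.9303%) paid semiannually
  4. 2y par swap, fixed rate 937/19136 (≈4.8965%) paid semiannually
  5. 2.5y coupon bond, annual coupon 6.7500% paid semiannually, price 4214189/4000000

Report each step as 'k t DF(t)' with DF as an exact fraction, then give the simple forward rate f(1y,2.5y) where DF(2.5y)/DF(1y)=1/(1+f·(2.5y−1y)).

1 1/2 2481/2500
2 1 9859/10000
3 3/2 4713/5000
4 2 9063/10000
5 5/2 4471/5000
f(1y,2.5y) = ((9859/10000)/(4471/5000) − 1)/(3/2) = 917/13413 ≈ 6.8367%

step 1 [0.5y] zero: DF = P = 2481/2500 ≈ 0.992400
step 2 [1y] zero: DF = P = 9859/10000 ≈ 0.985900
step 3 [1.5y] swap r/2=574/29209: DF=(1 − 574/29209·(0.992400+0.985900))/(1+574/29209) = 4713/5000 ≈ 0.942600
step 4 [2y] swap r/2=937/38272: DF=(1 − 937/38272·(0.992400+0.985900+0.942600))/(1+937/38272) = 9063/10000 ≈ 0.906300
step 5 [2.5y] bond c/2=27/800: DF=(4214189/4000000 − 27/800·(0.992400+0.985900+0.942600+0.906300))/(1+27/800) = 4471/5000 ≈ 0.894200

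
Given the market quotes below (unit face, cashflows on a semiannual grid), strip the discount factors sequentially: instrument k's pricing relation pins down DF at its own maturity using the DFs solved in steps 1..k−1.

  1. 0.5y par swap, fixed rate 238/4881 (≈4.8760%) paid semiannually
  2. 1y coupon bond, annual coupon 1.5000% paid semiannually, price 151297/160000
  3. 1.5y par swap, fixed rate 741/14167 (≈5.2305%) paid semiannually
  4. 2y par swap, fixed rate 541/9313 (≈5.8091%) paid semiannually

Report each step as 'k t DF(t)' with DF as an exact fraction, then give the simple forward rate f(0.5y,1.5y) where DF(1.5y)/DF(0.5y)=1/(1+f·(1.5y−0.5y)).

1 1/2 4881/5000
2 1 9313/10000
3 3/2 9259/10000
4 2 4459/5000
f(0.5y,1.5y) = ((4881/5000)/(9259/10000) − 1)/(1) = 503/9259 ≈ 5.4326%

step 1 [0.5y] swap r/2=119/4881: DF=(1 − 119/4881·(0))/(1+119/4881) = 4881/5000 ≈ 0.976200
step 2 [1y] bond c/2=3/400: DF=(151297/160000 − 3/400·(0.976200))/(1+3/400) = 9313/10000 ≈ 0.931300
step 3 [1.5y] swap r/2=741/28334: DF=(1 − 741/28334·(0.976200+0.931300))/(1+741/28334) = 9259/10000 ≈ 0.925900
step 4 [2y] swap r/2=541/18626: DF=(1 − 541/18626·(0.976200+0.931300+0.925900))/(1+541/18626) = 4459/5000 ≈ 0.891800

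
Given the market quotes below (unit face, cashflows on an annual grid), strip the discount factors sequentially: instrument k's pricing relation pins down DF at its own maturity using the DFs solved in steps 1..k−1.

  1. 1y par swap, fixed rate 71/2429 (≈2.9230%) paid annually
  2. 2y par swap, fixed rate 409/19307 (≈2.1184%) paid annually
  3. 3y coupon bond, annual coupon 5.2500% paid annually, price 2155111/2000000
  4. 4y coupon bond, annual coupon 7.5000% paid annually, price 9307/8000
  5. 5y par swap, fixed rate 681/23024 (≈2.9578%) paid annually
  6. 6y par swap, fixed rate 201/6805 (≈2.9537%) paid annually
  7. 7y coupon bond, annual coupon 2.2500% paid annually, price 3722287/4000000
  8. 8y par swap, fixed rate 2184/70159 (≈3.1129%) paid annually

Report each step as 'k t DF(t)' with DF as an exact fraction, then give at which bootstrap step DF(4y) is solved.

step 1 [1y] swap r/1=71/2429: DF=(1 − 71/2429·(0))/(1+71/2429) = 2429/2500 ≈ 0.971600
step 2 [2y] swap r/1=409/19307: DF=(1 − 409/19307·(0.971600))/(1+409/19307) = 9591/10000 ≈ 0.959100
step 3 [3y] bond c/1=21/400: DF=(2155111/2000000 − 21/400·(0.971600+0.959100))/(1+21/400) = 371/400 ≈ 0.927500
step 4 [4y] bond c/1=3/40: DF=(9307/8000 − 3/40·(0.971600+0.959100+0.927500))/(1+3/40) = 2207/2500 ≈ 0.882800
step 5 [5y] swap r/1=681/23024: DF=(1 − 681/23024·(0.971600+0.959100+0.927500+0.882800))/(1+681/23024) = 4319/5000 ≈ 0.863800
step 6 [6y] swap r/1=201/6805: DF=(1 − 201/6805·(0.971600+0.959100+0.927500+0.882800+0.863800))/(1+201/6805) = 1049/1250 ≈ 0.839200
step 7 [7y] bond c/1=9/400: DF=(3722287/4000000 − 9/400·(0.971600+0.959100+0.927500+0.882800+0.863800+0.839200))/(1+9/400) = 7903/10000 ≈ 0.790300
step 8 [8y] swap r/1=2184/70159: DF=(1 − 2184/70159·(0.971600+0.959100+0.927500+0.882800+0.863800+0.839200+0.790300))/(1+2184/70159) = 977/1250 ≈ 0.781600

1 1 2429/2500
2 2 9591/10000
3 3 371/400
4 4 2207/2500
5 5 4319/5000
6 6 1049/1250
7 7 7903/10000
8 8 977/1250
DF(4y) is solved at step 4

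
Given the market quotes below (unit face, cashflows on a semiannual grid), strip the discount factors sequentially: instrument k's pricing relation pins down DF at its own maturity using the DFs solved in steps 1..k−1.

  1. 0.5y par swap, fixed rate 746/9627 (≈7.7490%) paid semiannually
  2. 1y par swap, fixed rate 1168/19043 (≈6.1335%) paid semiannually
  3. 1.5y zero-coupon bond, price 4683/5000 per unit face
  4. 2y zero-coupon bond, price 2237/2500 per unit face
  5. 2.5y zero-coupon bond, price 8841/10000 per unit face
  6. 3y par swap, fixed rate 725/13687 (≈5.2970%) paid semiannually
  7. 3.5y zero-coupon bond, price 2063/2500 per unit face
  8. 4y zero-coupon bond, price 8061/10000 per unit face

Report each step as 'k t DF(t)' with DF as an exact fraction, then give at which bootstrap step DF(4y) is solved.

step 1 [0.5y] swap r/2=373/9627: DF=(1 − 373/9627·(0))/(1+373/9627) = 9627/10000 ≈ 0.962700
step 2 [1y] swap r/2=584/19043: DF=(1 − 584/19043·(0.962700))/(1+584/19043) = 1177/1250 ≈ 0.941600
step 3 [1.5y] zero: DF = P = 4683/5000 ≈ 0.936600
step 4 [2y] zero: DF = P = 2237/2500 ≈ 0.894800
step 5 [2.5y] zero: DF = P = 8841/10000 ≈ 0.884100
step 6 [3y] swap r/2=725/27374: DF=(1 − 725/27374·(0.962700+0.941600+0.936600+0.894800+0.884100))/(1+725/27374) = 171/200 ≈ 0.855000
step 7 [3.5y] zero: DF = P = 2063/2500 ≈ 0.825200
step 8 [4y] zero: DF = P = 8061/10000 ≈ 0.806100

1 1/2 9627/10000
2 1 1177/1250
3 3/2 4683/5000
4 2 2237/2500
5 5/2 8841/10000
6 3 171/200
7 7/2 2063/2500
8 4 8061/10000
DF(4y) is solved at step 8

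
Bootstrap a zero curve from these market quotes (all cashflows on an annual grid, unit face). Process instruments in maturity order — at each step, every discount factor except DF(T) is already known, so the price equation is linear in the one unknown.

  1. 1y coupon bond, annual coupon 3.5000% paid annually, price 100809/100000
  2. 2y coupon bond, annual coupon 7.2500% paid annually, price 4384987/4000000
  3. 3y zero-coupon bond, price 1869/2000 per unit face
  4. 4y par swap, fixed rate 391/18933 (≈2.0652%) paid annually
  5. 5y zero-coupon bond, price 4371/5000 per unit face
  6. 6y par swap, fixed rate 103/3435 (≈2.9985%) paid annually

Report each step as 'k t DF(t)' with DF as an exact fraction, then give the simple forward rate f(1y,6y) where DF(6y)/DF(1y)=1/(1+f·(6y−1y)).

step 1 [1y] bond c/1=7/200: DF=(100809/100000 − 7/200·(0))/(1+7/200) = 487/500 ≈ 0.974000
step 2 [2y] bond c/1=29/400: DF=(4384987/4000000 − 29/400·(0.974000))/(1+29/400) = 9563/10000 ≈ 0.956300
step 3 [3y] zero: DF = P = 1869/2000 ≈ 0.934500
step 4 [4y] swap r/1=391/18933: DF=(1 − 391/18933·(0.974000+0.956300+0.934500))/(1+391/18933) = 4609/5000 ≈ 0.921800
step 5 [5y] zero: DF = P = 4371/5000 ≈ 0.874200
step 6 [6y] swap r/1=103/3435: DF=(1 − 103/3435·(0.974000+0.956300+0.934500+0.921800+0.874200))/(1+103/3435) = 522/625 ≈ 0.835200

1 1 487/500
2 2 9563/10000
3 3 1869/2000
4 4 4609/5000
5 5 4371/5000
6 6 522/625
f(1y,6y) = ((487/500)/(522/625) − 1)/(5) = 347/10440 ≈ 3.3238%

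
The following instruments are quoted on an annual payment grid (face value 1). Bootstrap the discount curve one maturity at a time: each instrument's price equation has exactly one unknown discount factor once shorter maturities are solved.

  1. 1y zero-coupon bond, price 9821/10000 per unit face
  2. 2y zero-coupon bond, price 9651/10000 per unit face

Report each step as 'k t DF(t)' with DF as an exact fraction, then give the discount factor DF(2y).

step 1 [1y] zero: DF = P = 9821/10000 ≈ 0.982100
step 2 [2y] zero: DF = P = 9651/10000 ≈ 0.965100

1 1 9821/10000
2 2 9651/10000
DF(2y) = 9651/10000 ≈ 0.965100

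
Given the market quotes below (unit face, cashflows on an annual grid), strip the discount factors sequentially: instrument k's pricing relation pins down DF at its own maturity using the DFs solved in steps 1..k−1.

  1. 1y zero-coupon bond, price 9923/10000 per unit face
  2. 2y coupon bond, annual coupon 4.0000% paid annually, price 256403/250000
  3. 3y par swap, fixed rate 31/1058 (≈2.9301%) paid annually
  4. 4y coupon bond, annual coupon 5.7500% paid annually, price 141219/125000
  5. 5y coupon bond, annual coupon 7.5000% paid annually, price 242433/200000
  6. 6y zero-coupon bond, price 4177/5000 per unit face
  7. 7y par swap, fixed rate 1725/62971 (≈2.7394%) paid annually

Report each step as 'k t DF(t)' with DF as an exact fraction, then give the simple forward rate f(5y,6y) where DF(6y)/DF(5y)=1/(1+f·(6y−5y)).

1 1 9923/10000
2 2 237/250
3 3 9163/10000
4 4 913/1000
5 5 4323/5000
6 6 4177/5000
7 7 331/400
f(5y,6y) = ((4323/5000)/(4177/5000) − 1)/(1) = 146/4177 ≈ 3.4953%

step 1 [1y] zero: DF = P = 9923/10000 ≈ 0.992300
step 2 [2y] bond c/1=1/25: DF=(256403/250000 − 1/25·(0.992300))/(1+1/25) = 237/250 ≈ 0.948000
step 3 [3y] swap r/1=31/1058: DF=(1 − 31/1058·(0.992300+0.948000))/(1+31/1058) = 9163/10000 ≈ 0.916300
step 4 [4y] bond c/1=23/400: DF=(141219/125000 − 23/400·(0.992300+0.948000+0.916300))/(1+23/400) = 913/1000 ≈ 0.913000
step 5 [5y] bond c/1=3/40: DF=(242433/200000 − 3/40·(0.992300+0.948000+0.916300+0.913000))/(1+3/40) = 4323/5000 ≈ 0.864600
step 6 [6y] zero: DF = P = 4177/5000 ≈ 0.835400
step 7 [7y] swap r/1=1725/62971: DF=(1 − 1725/62971·(0.992300+0.948000+0.916300+0.913000+0.864600+0.835400))/(1+1725/62971) = 331/400 ≈ 0.827500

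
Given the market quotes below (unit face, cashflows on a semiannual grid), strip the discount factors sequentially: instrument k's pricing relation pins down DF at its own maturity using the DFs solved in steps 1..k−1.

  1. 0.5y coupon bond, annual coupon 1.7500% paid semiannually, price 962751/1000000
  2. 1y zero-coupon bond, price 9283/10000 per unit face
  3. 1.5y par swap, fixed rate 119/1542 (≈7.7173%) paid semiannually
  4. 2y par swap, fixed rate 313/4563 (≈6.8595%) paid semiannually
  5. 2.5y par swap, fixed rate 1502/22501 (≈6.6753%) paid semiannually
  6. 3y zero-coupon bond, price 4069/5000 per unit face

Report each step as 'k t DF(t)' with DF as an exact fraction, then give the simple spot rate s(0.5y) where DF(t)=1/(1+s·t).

1 1/2 1193/1250
2 1 9283/10000
3 3/2 8929/10000
4 2 2187/2500
5 5/2 4249/5000
6 3 4069/5000
s(0.5y) = (1/(1193/1250) − 1)/(1/2) = 114/1193 ≈ 9.5557%

step 1 [0.5y] bond c/2=7/800: DF=(962751/1000000 − 7/800·(0))/(1+7/800) = 1193/1250 ≈ 0.954400
step 2 [1y] zero: DF = P = 9283/10000 ≈ 0.928300
step 3 [1.5y] swap r/2=119/3084: DF=(1 − 119/3084·(0.954400+0.928300))/(1+119/3084) = 8929/10000 ≈ 0.892900
step 4 [2y] swap r/2=313/9126: DF=(1 − 313/9126·(0.954400+0.928300+0.892900))/(1+313/9126) = 2187/2500 ≈ 0.874800
step 5 [2.5y] swap r/2=751/22501: DF=(1 − 751/22501·(0.954400+0.928300+0.892900+0.874800))/(1+751/22501) = 4249/5000 ≈ 0.849800
step 6 [3y] zero: DF = P = 4069/5000 ≈ 0.813800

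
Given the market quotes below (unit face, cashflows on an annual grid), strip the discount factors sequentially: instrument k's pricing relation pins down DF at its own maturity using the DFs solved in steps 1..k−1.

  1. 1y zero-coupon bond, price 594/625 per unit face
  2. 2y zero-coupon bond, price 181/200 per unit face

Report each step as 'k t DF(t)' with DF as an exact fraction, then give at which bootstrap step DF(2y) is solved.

1 1 594/625
2 2 181/200
DF(2y) is solved at step 2

step 1 [1y] zero: DF = P = 594/625 ≈ 0.950400
step 2 [2y] zero: DF = P = 181/200 ≈ 0.905000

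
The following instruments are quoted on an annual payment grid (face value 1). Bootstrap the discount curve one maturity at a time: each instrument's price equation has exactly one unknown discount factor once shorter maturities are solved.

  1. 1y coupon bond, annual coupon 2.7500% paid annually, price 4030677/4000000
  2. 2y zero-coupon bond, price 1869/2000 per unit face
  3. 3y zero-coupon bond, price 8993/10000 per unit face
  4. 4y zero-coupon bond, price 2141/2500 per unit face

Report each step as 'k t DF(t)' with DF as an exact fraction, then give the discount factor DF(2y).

1 1 9807/10000
2 2 1869/2000
3 3 8993/10000
4 4 2141/2500
DF(2y) = 1869/2000 ≈ 0.934500

step 1 [1y] bond c/1=11/400: DF=(4030677/4000000 − 11/400·(0))/(1+11/400) = 9807/10000 ≈ 0.980700
step 2 [2y] zero: DF = P = 1869/2000 ≈ 0.934500
step 3 [3y] zero: DF = P = 8993/10000 ≈ 0.899300
step 4 [4y] zero: DF = P = 2141/2500 ≈ 0.856400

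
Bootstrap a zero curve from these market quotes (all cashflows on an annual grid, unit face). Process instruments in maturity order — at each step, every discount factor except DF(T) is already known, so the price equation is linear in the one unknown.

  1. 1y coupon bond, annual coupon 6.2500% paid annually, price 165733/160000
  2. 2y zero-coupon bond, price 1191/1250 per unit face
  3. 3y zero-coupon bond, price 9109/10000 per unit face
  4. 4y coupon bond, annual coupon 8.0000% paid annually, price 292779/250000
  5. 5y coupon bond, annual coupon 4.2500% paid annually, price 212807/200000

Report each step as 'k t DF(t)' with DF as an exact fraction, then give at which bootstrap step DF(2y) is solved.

step 1 [1y] bond c/1=1/16: DF=(165733/160000 − 1/16·(0))/(1+1/16) = 9749/10000 ≈ 0.974900
step 2 [2y] zero: DF = P = 1191/1250 ≈ 0.952800
step 3 [3y] zero: DF = P = 9109/10000 ≈ 0.910900
step 4 [4y] bond c/1=2/25: DF=(292779/250000 − 2/25·(0.974900+0.952800+0.910900))/(1+2/25) = 8741/10000 ≈ 0.874100
step 5 [5y] bond c/1=17/400: DF=(212807/200000 − 17/400·(0.974900+0.952800+0.910900+0.874100))/(1+17/400) = 8693/10000 ≈ 0.869300

1 1 9749/10000
2 2 1191/1250
3 3 9109/10000
4 4 8741/10000
5 5 8693/10000
DF(2y) is solved at step 2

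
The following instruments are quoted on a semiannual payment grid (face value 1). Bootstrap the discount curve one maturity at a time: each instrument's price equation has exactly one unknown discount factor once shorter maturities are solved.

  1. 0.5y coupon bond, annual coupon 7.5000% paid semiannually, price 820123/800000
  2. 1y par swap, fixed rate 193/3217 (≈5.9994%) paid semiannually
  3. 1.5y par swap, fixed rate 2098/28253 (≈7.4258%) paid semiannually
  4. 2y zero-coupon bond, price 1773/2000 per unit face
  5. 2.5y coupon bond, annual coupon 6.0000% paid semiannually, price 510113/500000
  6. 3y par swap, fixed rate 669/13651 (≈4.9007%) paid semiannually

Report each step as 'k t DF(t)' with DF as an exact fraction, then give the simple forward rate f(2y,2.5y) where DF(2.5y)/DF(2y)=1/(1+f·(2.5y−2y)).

step 1 [0.5y] bond c/2=3/80: DF=(820123/800000 − 3/80·(0))/(1+3/80) = 9881/10000 ≈ 0.988100
step 2 [1y] swap r/2=193/6434: DF=(1 − 193/6434·(0.988100))/(1+193/6434) = 9421/10000 ≈ 0.942100
step 3 [1.5y] swap r/2=1049/28253: DF=(1 − 1049/28253·(0.988100+0.942100))/(1+1049/28253) = 8951/10000 ≈ 0.895100
step 4 [2y] zero: DF = P = 1773/2000 ≈ 0.886500
step 5 [2.5y] bond c/2=3/100: DF=(510113/500000 − 3/100·(0.988100+0.942100+0.895100+0.886500))/(1+3/100) = 1103/1250 ≈ 0.882400
step 6 [3y] swap r/2=669/27302: DF=(1 − 669/27302·(0.988100+0.942100+0.895100+0.886500+0.882400))/(1+669/27302) = 4331/5000 ≈ 0.866200

1 1/2 9881/10000
2 1 9421/10000
3 3/2 8951/10000
4 2 1773/2000
5 5/2 1103/1250
6 3 4331/5000
f(2y,2.5y) = ((1773/2000)/(1103/1250) − 1)/(1/2) = 41/4412 ≈ 0.9293%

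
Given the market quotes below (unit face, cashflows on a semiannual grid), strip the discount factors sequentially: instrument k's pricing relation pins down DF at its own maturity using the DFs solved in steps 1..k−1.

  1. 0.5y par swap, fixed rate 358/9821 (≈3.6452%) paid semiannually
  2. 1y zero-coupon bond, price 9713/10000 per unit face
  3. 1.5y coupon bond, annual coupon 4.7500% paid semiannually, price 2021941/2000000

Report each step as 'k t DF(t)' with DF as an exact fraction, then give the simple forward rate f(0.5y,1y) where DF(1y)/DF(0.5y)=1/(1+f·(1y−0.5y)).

1 1/2 9821/10000
2 1 9713/10000
3 3/2 4711/5000
f(0.5y,1y) = ((9821/10000)/(9713/10000) − 1)/(1/2) = 216/9713 ≈ 2.2238%

step 1 [0.5y] swap r/2=179/9821: DF=(1 − 179/9821·(0))/(1+179/9821) = 9821/10000 ≈ 0.982100
step 2 [1y] zero: DF = P = 9713/10000 ≈ 0.971300
step 3 [1.5y] bond c/2=19/800: DF=(2021941/2000000 − 19/800·(0.982100+0.971300))/(1+19/800) = 4711/5000 ≈ 0.942200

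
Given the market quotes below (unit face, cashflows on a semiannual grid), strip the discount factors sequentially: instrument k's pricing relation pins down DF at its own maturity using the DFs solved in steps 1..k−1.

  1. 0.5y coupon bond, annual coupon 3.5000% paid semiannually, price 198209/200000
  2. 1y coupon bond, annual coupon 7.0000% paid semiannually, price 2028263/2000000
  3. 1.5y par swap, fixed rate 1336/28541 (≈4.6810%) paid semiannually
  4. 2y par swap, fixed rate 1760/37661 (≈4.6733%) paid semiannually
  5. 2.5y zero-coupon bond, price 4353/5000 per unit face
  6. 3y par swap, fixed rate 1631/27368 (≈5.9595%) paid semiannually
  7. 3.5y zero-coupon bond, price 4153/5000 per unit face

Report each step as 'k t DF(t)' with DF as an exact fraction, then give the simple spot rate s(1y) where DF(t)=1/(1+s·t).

1 1/2 487/500
2 1 9469/10000
3 3/2 2333/2500
4 2 114/125
5 5/2 4353/5000
6 3 8369/10000
7 7/2 4153/5000
s(1y) = (1/(9469/10000) − 1)/(1) = 531/9469 ≈ 5.6078%

step 1 [0.5y] bond c/2=7/400: DF=(198209/200000 − 7/400·(0))/(1+7/400) = 487/500 ≈ 0.974000
step 2 [1y] bond c/2=7/200: DF=(2028263/2000000 − 7/200·(0.974000))/(1+7/200) = 9469/10000 ≈ 0.946900
step 3 [1.5y] swap r/2=668/28541: DF=(1 − 668/28541·(0.974000+0.946900))/(1+668/28541) = 2333/2500 ≈ 0.933200
step 4 [2y] swap r/2=880/37661: DF=(1 − 880/37661·(0.974000+0.946900+0.933200))/(1+880/37661) = 114/125 ≈ 0.912000
step 5 [2.5y] zero: DF = P = 4353/5000 ≈ 0.870600
step 6 [3y] swap r/2=1631/54736: DF=(1 − 1631/54736·(0.974000+0.946900+0.933200+0.912000+0.870600))/(1+1631/54736) = 8369/10000 ≈ 0.836900
step 7 [3.5y] zero: DF = P = 4153/5000 ≈ 0.830600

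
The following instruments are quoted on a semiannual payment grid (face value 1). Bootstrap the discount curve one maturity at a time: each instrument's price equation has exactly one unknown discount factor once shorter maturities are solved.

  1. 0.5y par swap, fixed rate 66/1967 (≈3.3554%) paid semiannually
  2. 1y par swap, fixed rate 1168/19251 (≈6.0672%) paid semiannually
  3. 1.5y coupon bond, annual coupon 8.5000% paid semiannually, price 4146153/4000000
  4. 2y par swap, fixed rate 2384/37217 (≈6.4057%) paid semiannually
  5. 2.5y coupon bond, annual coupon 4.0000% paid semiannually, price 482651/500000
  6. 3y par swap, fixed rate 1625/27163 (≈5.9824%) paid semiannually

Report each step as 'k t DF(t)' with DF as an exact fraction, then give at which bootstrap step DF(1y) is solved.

1 1/2 1967/2000
2 1 1177/1250
3 3/2 4579/5000
4 2 1101/1250
5 5/2 4367/5000
6 3 67/80
DF(1y) is solved at step 2

step 1 [0.5y] swap r/2=33/1967: DF=(1 − 33/1967·(0))/(1+33/1967) = 1967/2000 ≈ 0.983500
step 2 [1y] swap r/2=584/19251: DF=(1 − 584/19251·(0.983500))/(1+584/19251) = 1177/1250 ≈ 0.941600
step 3 [1.5y] bond c/2=17/400: DF=(4146153/4000000 − 17/400·(0.983500+0.941600))/(1+17/400) = 4579/5000 ≈ 0.915800
step 4 [2y] swap r/2=1192/37217: DF=(1 − 1192/37217·(0.983500+0.941600+0.915800))/(1+1192/37217) = 1101/1250 ≈ 0.880800
step 5 [2.5y] bond c/2=1/50: DF=(482651/500000 − 1/50·(0.983500+0.941600+0.915800+0.880800))/(1+1/50) = 4367/5000 ≈ 0.873400
step 6 [3y] swap r/2=1625/54326: DF=(1 − 1625/54326·(0.983500+0.941600+0.915800+0.880800+0.873400))/(1+1625/54326) = 67/80 ≈ 0.837500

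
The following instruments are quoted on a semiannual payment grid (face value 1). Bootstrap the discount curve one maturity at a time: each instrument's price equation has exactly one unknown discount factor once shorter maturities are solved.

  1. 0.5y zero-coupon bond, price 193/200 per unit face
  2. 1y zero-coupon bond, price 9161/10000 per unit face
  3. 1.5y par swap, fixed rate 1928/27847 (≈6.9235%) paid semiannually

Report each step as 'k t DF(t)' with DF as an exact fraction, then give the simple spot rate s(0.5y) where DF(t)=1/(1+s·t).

1 1/2 193/200
2 1 9161/10000
3 3/2 2259/2500
s(0.5y) = (1/(193/200) − 1)/(1/2) = 14/193 ≈ 7.2539%

step 1 [0.5y] zero: DF = P = 193/200 ≈ 0.965000
step 2 [1y] zero: DF = P = 9161/10000 ≈ 0.916100
step 3 [1.5y] swap r/2=964/27847: DF=(1 − 964/27847·(0.965000+0.916100))/(1+964/27847) = 2259/2500 ≈ 0.903600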